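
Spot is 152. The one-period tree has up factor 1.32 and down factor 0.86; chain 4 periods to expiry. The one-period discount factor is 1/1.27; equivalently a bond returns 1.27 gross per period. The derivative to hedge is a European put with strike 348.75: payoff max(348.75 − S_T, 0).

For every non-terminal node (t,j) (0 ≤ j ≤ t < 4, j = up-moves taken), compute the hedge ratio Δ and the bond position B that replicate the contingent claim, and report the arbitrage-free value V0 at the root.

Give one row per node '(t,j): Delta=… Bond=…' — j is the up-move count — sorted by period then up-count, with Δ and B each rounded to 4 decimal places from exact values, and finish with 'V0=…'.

The replicating-portfolio and risk-neutral prices coincide; use p* = (1.27−0.86)/(1.32−0.86) = 0.8913 for the latter.
At expiry t=4: V(4,0)=265.6048, V(4,1)=221.1317, V(4,2)=152.8708, V(4,3)=48.0982, V(4,4)=0.0000
(3,0): S=96.6805. Δ = (V_up−V_dn)/(S_up−S_dn) = (221.1317−265.6048)/(127.6183−83.1452) = -1.0000. V = [p*·221.1317 + (1−p*)·265.6048]/1.27 = 177.9258. B = V − Δ·S = 274.6063.
(3,1): S=148.3933. Δ = (V_up−V_dn)/(S_up−S_dn) = (152.8708−221.1317)/(195.8792−127.6183) = -1.0000. V = [p*·152.8708 + (1−p*)·221.1317]/1.27 = 126.2130. B = V − Δ·S = 274.6063.
(3,2): S=227.7665. Δ = (V_up−V_dn)/(S_up−S_dn) = (48.0982−152.8708)/(300.6518−195.8792) = -1.0000. V = [p*·48.0982 + (1−p*)·152.8708]/1.27 = 46.8398. B = V − Δ·S = 274.6063.
(3,3): S=349.5951. Δ = (V_up−V_dn)/(S_up−S_dn) = (0.0000−48.0982)/(461.4656−300.6518) = -0.2991. V = [p*·0.0000 + (1−p*)·48.0982]/1.27 = 4.1166. B = V − Δ·S = 108.6779.
(2,0): S=112.4192. Δ = (V_up−V_dn)/(S_up−S_dn) = (126.2130−177.9258)/(148.3933−96.6805) = -1.0000. V = [p*·126.2130 + (1−p*)·177.9258]/1.27 = 103.8062. B = V − Δ·S = 216.2254.
(2,1): S=172.5504. Δ = (V_up−V_dn)/(S_up−S_dn) = (46.8398−126.2130)/(227.7665−148.3933) = -1.0000. V = [p*·46.8398 + (1−p*)·126.2130]/1.27 = 43.6750. B = V − Δ·S = 216.2254.
(2,2): S=264.8448. Δ = (V_up−V_dn)/(S_up−S_dn) = (4.1166−46.8398)/(349.5951−227.7665) = -0.3507. V = [p*·4.1166 + (1−p*)·46.8398]/1.27 = 6.8980. B = V − Δ·S = 99.7745.
(1,0): S=130.7200. Δ = (V_up−V_dn)/(S_up−S_dn) = (43.6750−103.8062)/(172.5504−112.4192) = -1.0000. V = [p*·43.6750 + (1−p*)·103.8062]/1.27 = 39.5362. B = V − Δ·S = 170.2562.
(1,1): S=200.6400. Δ = (V_up−V_dn)/(S_up−S_dn) = (6.8980−43.6750)/(264.8448−172.5504) = -0.3985. V = [p*·6.8980 + (1−p*)·43.6750]/1.27 = 8.5791. B = V − Δ·S = 88.5293.
(0,0): S=152.0000. Δ = (V_up−V_dn)/(S_up−S_dn) = (8.5791−39.5362)/(200.6400−130.7200) = -0.4428. V = [p*·8.5791 + (1−p*)·39.5362]/1.27 = 9.4047. B = V − Δ·S = 76.7029.
The time-0 hedge costs 9.4047, which is the no-arbitrage price.

(0,0): Delta=-0.4428 Bond=76.7029
(1,0): Delta=-1.0000 Bond=170.2562
(1,1): Delta=-0.3985 Bond=88.5293
(2,0): Delta=-1.0000 Bond=216.2254
(2,1): Delta=-1.0000 Bond=216.2254
(2,2): Delta=-0.3507 Bond=99.7745
(3,0): Delta=-1.0000 Bond=274.6063
(3,1): Delta=-1.0000 Bond=274.6063
(3,2): Delta=-1.0000 Bond=274.6063
(3,3): Delta=-0.2991 Bond=108.6779
V0=9.4047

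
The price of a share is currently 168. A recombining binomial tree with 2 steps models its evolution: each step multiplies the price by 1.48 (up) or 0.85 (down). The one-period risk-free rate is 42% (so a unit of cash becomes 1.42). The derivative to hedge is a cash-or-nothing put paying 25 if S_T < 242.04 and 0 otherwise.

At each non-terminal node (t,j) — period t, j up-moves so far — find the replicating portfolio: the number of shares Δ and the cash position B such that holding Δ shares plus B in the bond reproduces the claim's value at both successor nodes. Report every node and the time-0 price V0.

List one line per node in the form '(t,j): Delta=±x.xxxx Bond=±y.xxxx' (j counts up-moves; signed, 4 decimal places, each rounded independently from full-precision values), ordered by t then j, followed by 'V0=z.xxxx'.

Under the risk-neutral measure, an up-move has probability p* = (R−d)/(u−d) = 0.9048 and values discount at R = 1.42.
Terminal payoffs: V(2,0)=25.0000, V(2,1)=25.0000, V(2,2)=0.0000
  t=1,j=0: stock 142.8000 → up 211.3440 (V=25.0000), down 121.3800 (V=25.0000). Price 17.6056; hedge Δ=0.0000, bond B=17.6056.
  t=1,j=1: stock 248.6400 → up 367.9872 (V=0.0000), down 211.3440 (V=25.0000). Price 1.6767; hedge Δ=-0.1596, bond B=41.3593.
  t=0,j=0: stock 168.0000 → up 248.6400 (V=1.6767), down 142.8000 (V=17.6056). Price 2.2491; hedge Δ=-0.1505, bond B=27.5331.
Check: Δ(0,0)·S0 + B(0,0) = 2.2491 = V0.

(0,0): Delta=-0.1505 Bond=27.5331
(1,0): Delta=0.0000 Bond=17.6056
(1,1): Delta=-0.1596 Bond=41.3593
V0=2.2491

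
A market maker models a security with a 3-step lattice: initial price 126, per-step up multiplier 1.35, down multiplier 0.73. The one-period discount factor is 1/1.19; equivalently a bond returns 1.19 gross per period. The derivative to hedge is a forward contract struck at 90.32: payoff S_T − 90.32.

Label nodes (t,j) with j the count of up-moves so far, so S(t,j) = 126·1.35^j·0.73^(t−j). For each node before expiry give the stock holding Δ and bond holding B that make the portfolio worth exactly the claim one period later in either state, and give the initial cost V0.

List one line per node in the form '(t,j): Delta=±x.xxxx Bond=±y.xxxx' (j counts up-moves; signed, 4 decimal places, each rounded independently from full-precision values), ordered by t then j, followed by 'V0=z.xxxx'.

(0,0): Delta=1.0000 Bond=-53.5973
(1,0): Delta=1.0000 Bond=-63.7808
(1,1): Delta=1.0000 Bond=-63.7808
(2,0): Delta=1.0000 Bond=-75.8992
(2,1): Delta=1.0000 Bond=-75.8992
(2,2): Delta=1.0000 Bond=-75.8992
V0=72.4027

Since d<R<u, set p* = (R−d)/(u−d) = 0.7419; price each node as the discounted p*-expectation of its children.
Payoff layer (t=3): V(3,0)=-41.3039, V(3,1)=0.3263, V(3,2)=77.3136, V(3,3)=219.6873
(2,0): S=67.1454. Δ = (V_up−V_dn)/(S_up−S_dn) = (0.3263−-41.3039)/(90.6463−49.0161) = 1.0000. V = [p*·0.3263 + (1−p*)·-41.3039]/1.19 = -8.7538. B = V − Δ·S = -75.8992.
(2,1): S=124.1730. Δ = (V_up−V_dn)/(S_up−S_dn) = (77.3136−0.3263)/(167.6336−90.6463) = 1.0000. V = [p*·77.3136 + (1−p*)·0.3263]/1.19 = 48.2738. B = V − Δ·S = -75.8992.
(2,2): S=229.6350. Δ = (V_up−V_dn)/(S_up−S_dn) = (219.6873−77.3136)/(310.0073−167.6336) = 1.0000. V = [p*·219.6873 + (1−p*)·77.3136]/1.19 = 153.7358. B = V − Δ·S = -75.8992.
(1,0): S=91.9800. Δ = (V_up−V_dn)/(S_up−S_dn) = (48.2738−-8.7538)/(124.1730−67.1454) = 1.0000. V = [p*·48.2738 + (1−p*)·-8.7538]/1.19 = 28.1992. B = V − Δ·S = -63.7808.
(1,1): S=170.1000. Δ = (V_up−V_dn)/(S_up−S_dn) = (153.7358−48.2738)/(229.6350−124.1730) = 1.0000. V = [p*·153.7358 + (1−p*)·48.2738]/1.19 = 106.3192. B = V − Δ·S = -63.7808.
(0,0): S=126.0000. Δ = (V_up−V_dn)/(S_up−S_dn) = (106.3192−28.1992)/(170.1000−91.9800) = 1.0000. V = [p*·106.3192 + (1−p*)·28.1992]/1.19 = 72.4027. B = V − Δ·S = -53.5973.
Self-financing check: at every node Δ·S+B equals the discounted successor values.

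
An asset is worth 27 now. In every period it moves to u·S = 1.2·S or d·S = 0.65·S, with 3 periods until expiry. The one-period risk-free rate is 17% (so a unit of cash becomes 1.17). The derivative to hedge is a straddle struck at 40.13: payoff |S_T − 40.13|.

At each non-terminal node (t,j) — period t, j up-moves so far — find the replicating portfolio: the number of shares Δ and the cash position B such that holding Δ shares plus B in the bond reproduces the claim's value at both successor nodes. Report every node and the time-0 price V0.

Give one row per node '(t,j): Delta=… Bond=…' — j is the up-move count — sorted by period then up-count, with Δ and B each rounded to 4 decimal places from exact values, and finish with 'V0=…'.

The replicating-portfolio and risk-neutral prices coincide; use p* = (1.17−0.65)/(1.2−0.65) = 0.9455 for the latter.
Terminal payoffs: V(3,0)=32.7151, V(3,1)=26.4410, V(3,2)=14.8580, V(3,3)=6.5260
Node (2,0) S=11.4075: V=(p*·26.4410+(1−p*)·32.7151)/1.17=22.8916; Δ=(26.4410−32.7151)/(13.6890−7.4149)=-1.0000; B=V−Δ·S=34.2991
Node (2,1) S=21.0600: V=(p*·14.8580+(1−p*)·26.4410)/1.17=13.2391; Δ=(14.8580−26.4410)/(25.2720−13.6890)=-1.0000; B=V−Δ·S=34.2991
Node (2,2) S=38.8800: V=(p*·6.5260+(1−p*)·14.8580)/1.17=5.9662; Δ=(6.5260−14.8580)/(46.6560−25.2720)=-0.3896; B=V−Δ·S=21.1153
Node (1,0) S=17.5500: V=(p*·13.2391+(1−p*)·22.8916)/1.17=11.7655; Δ=(13.2391−22.8916)/(21.0600−11.4075)=-1.0000; B=V−Δ·S=29.3155
Node (1,1) S=32.4000: V=(p*·5.9662+(1−p*)·13.2391)/1.17=5.4384; Δ=(5.9662−13.2391)/(38.8800−21.0600)=-0.4081; B=V−Δ·S=18.6619
Node (0,0) S=27.0000: V=(p*·5.4384+(1−p*)·11.7655)/1.17=4.9432; Δ=(5.4384−11.7655)/(32.4000−17.5500)=-0.4261; B=V−Δ·S=16.4470
Root portfolio cost Δ·27+B reproduces V0=4.9432.

(0,0): Delta=-0.4261 Bond=16.4470
(1,0): Delta=-1.0000 Bond=29.3155
(1,1): Delta=-0.4081 Bond=18.6619
(2,0): Delta=-1.0000 Bond=34.2991
(2,1): Delta=-1.0000 Bond=34.2991
(2,2): Delta=-0.3896 Bond=21.1153
V0=4.9432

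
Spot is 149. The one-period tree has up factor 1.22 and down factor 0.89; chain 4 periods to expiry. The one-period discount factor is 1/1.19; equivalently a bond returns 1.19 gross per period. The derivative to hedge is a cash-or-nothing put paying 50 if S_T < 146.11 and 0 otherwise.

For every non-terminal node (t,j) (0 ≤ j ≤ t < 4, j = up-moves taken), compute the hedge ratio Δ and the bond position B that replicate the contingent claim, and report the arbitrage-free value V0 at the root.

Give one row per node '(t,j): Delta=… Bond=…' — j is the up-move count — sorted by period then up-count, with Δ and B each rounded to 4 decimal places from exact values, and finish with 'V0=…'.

(0,0): Delta=-0.0136 Bond=2.0964
(1,0): Delta=-0.1334 Bond=18.3761
(1,1): Delta=-0.0049 Bond=0.9065
(2,0): Delta=-0.9807 Bond=121.8767
(2,1): Delta=-0.0715 Bond=11.8667
(2,2): Delta=0.0000 Bond=0.0000
(3,0): Delta=0.0000 Bond=42.0168
(3,1): Delta=-1.0523 Bond=155.3349
(3,2): Delta=0.0000 Bond=0.0000
(3,3): Delta=0.0000 Bond=0.0000
V0=0.0698

The replicating-portfolio and risk-neutral prices coincide; use p* = (1.19−0.89)/(1.22−0.89) = 0.9091 for the latter.
Terminal payoffs: V(4,0)=50.0000, V(4,1)=50.0000, V(4,2)=0.0000, V(4,3)=0.0000, V(4,4)=0.0000
(3,0): S=105.0404. Δ = (V_up−V_dn)/(S_up−S_dn) = (50.0000−50.0000)/(128.1493−93.4859) = 0.0000. V = [p*·50.0000 + (1−p*)·50.0000]/1.19 = 42.0168. B = V − Δ·S = 42.0168.
(3,1): S=143.9879. Δ = (V_up−V_dn)/(S_up−S_dn) = (0.0000−50.0000)/(175.6653−128.1493) = -1.0523. V = [p*·0.0000 + (1−p*)·50.0000]/1.19 = 3.8197. B = V − Δ·S = 155.3349.
(3,2): S=197.3767. Δ = (V_up−V_dn)/(S_up−S_dn) = (0.0000−0.0000)/(240.7996−175.6653) = 0.0000. V = [p*·0.0000 + (1−p*)·0.0000]/1.19 = 0.0000. B = V − Δ·S = 0.0000.
(3,3): S=270.5614. Δ = (V_up−V_dn)/(S_up−S_dn) = (0.0000−0.0000)/(330.0848−240.7996) = 0.0000. V = [p*·0.0000 + (1−p*)·0.0000]/1.19 = 0.0000. B = V − Δ·S = 0.0000.
(2,0): S=118.0229. Δ = (V_up−V_dn)/(S_up−S_dn) = (3.8197−42.0168)/(143.9879−105.0404) = -0.9807. V = [p*·3.8197 + (1−p*)·42.0168]/1.19 = 6.1279. B = V − Δ·S = 121.8767.
(2,1): S=161.7842. Δ = (V_up−V_dn)/(S_up−S_dn) = (0.0000−3.8197)/(197.3767−143.9879) = -0.0715. V = [p*·0.0000 + (1−p*)·3.8197]/1.19 = 0.2918. B = V − Δ·S = 11.8667.
(2,2): S=221.7716. Δ = (V_up−V_dn)/(S_up−S_dn) = (0.0000−0.0000)/(270.5614−197.3767) = 0.0000. V = [p*·0.0000 + (1−p*)·0.0000]/1.19 = 0.0000. B = V − Δ·S = 0.0000.
(1,0): S=132.6100. Δ = (V_up−V_dn)/(S_up−S_dn) = (0.2918−6.1279)/(161.7842−118.0229) = -0.1334. V = [p*·0.2918 + (1−p*)·6.1279]/1.19 = 0.6911. B = V − Δ·S = 18.3761.
(1,1): S=181.7800. Δ = (V_up−V_dn)/(S_up−S_dn) = (0.0000−0.2918)/(221.7716−161.7842) = -0.0049. V = [p*·0.0000 + (1−p*)·0.2918]/1.19 = 0.0223. B = V − Δ·S = 0.9065.
(0,0): S=149.0000. Δ = (V_up−V_dn)/(S_up−S_dn) = (0.0223−0.6911)/(181.7800−132.6100) = -0.0136. V = [p*·0.0223 + (1−p*)·0.6911]/1.19 = 0.0698. B = V − Δ·S = 2.0964.
Self-financing check: at every node Δ·S+B equals the discounted successor values.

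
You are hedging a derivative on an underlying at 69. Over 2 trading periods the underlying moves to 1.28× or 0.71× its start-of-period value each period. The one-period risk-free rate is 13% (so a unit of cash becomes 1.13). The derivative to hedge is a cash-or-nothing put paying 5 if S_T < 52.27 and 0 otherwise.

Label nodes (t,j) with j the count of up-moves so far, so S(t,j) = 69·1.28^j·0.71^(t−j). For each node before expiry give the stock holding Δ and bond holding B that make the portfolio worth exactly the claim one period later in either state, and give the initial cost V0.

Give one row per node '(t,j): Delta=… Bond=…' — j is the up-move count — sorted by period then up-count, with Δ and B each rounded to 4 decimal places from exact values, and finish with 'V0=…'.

(0,0): Delta=-0.0296 Bond=2.3140
(1,0): Delta=-0.1791 Bond=9.9363
(1,1): Delta=0.0000 Bond=0.0000
V0=0.2712

Under the risk-neutral measure, an up-move has probability p* = (R−d)/(u−d) = 0.7368 and values discount at R = 1.13.
Terminal payoffs: V(2,0)=5.0000, V(2,1)=0.0000, V(2,2)=0.0000
Node (1,0) S=48.9900: V=(p*·0.0000+(1−p*)·5.0000)/1.13=1.1644; Δ=(0.0000−5.0000)/(62.7072−34.7829)=-0.1791; B=V−Δ·S=9.9363
Node (1,1) S=88.3200: V=(p*·0.0000+(1−p*)·0.0000)/1.13=0.0000; Δ=(0.0000−0.0000)/(113.0496−62.7072)=0.0000; B=V−Δ·S=0.0000
Node (0,0) S=69.0000: V=(p*·0.0000+(1−p*)·1.1644)/1.13=0.2712; Δ=(0.0000−1.1644)/(88.3200−48.9900)=-0.0296; B=V−Δ·S=2.3140
Each (Δ,B) replicates both successor values, so the strategy is self-financing and V0 is arbitrage-free.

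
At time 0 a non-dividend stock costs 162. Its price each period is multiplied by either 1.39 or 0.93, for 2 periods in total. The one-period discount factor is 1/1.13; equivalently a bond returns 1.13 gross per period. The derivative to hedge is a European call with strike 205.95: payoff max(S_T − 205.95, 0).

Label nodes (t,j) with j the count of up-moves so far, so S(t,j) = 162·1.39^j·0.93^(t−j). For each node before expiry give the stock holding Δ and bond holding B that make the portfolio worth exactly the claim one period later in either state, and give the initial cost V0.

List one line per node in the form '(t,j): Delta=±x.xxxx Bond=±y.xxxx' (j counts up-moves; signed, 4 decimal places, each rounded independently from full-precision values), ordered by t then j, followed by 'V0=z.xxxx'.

(0,0): Delta=0.5581 Bond=-73.2287
(1,0): Delta=0.0500 Bond=-6.2037
(1,1): Delta=1.0000 Bond=-182.2566
V0=17.1827

The replicating-portfolio and risk-neutral prices coincide; use p* = (1.13−0.93)/(1.39−0.93) = 0.4348 for the latter.
At expiry t=2: V(2,0)=0.0000, V(2,1)=3.4674, V(2,2)=107.0502
Node (1,0) S=150.6600: V=(p*·3.4674+(1−p*)·0.0000)/1.13=1.3341; Δ=(3.4674−0.0000)/(209.4174−140.1138)=0.0500; B=V−Δ·S=-6.2037
Node (1,1) S=225.1800: V=(p*·107.0502+(1−p*)·3.4674)/1.13=42.9234; Δ=(107.0502−3.4674)/(313.0002−209.4174)=1.0000; B=V−Δ·S=-182.2566
Node (0,0) S=162.0000: V=(p*·42.9234+(1−p*)·1.3341)/1.13=17.1827; Δ=(42.9234−1.3341)/(225.1800−150.6600)=0.5581; B=V−Δ·S=-73.2287
Root portfolio cost Δ·162+B reproduces V0=17.1827.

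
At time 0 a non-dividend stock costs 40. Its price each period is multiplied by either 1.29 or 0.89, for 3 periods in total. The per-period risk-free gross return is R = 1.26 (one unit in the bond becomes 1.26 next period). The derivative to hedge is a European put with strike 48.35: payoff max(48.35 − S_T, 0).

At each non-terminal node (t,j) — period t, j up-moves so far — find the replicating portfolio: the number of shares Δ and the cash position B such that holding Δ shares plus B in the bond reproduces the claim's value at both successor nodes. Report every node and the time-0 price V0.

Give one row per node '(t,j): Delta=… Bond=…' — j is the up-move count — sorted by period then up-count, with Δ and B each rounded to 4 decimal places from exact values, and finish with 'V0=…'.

Since d<R<u, set p* = (R−d)/(u−d) = 0.9250; price each node as the discounted p*-expectation of its children.
Terminal payoffs: V(3,0)=20.1512, V(3,1)=7.4776, V(3,2)=0.0000, V(3,3)=0.0000
Node (2,0) S=31.6840: V=(p*·7.4776+(1−p*)·20.1512)/1.26=6.6890; Δ=(7.4776−20.1512)/(40.8724−28.1988)=-1.0000; B=V−Δ·S=38.3730
Node (2,1) S=45.9240: V=(p*·0.0000+(1−p*)·7.4776)/1.26=0.4451; Δ=(0.0000−7.4776)/(59.2420−40.8724)=-0.4071; B=V−Δ·S=19.1392
Node (2,2) S=66.5640: V=(p*·0.0000+(1−p*)·0.0000)/1.26=0.0000; Δ=(0.0000−0.0000)/(85.8676−59.2420)=0.0000; B=V−Δ·S=0.0000
Node (1,0) S=35.6000: V=(p*·0.4451+(1−p*)·6.6890)/1.26=0.7249; Δ=(0.4451−6.6890)/(45.9240−31.6840)=-0.4385; B=V−Δ·S=16.3347
Node (1,1) S=51.6000: V=(p*·0.0000+(1−p*)·0.4451)/1.26=0.0265; Δ=(0.0000−0.4451)/(66.5640−45.9240)=-0.0216; B=V−Δ·S=1.1392
Node (0,0) S=40.0000: V=(p*·0.0265+(1−p*)·0.7249)/1.26=0.0626; Δ=(0.0265−0.7249)/(51.6000−35.6000)=-0.0437; B=V−Δ·S=1.8086
Each (Δ,B) replicates both successor values, so the strategy is self-financing and V0 is arbitrage-free.

(0,0): Delta=-0.0437 Bond=1.8086
(1,0): Delta=-0.4385 Bond=16.3347
(1,1): Delta=-0.0216 Bond=1.1392
(2,0): Delta=-1.0000 Bond=38.3730
(2,1): Delta=-0.4071 Bond=19.1392
(2,2): Delta=0.0000 Bond=0.0000
V0=0.0626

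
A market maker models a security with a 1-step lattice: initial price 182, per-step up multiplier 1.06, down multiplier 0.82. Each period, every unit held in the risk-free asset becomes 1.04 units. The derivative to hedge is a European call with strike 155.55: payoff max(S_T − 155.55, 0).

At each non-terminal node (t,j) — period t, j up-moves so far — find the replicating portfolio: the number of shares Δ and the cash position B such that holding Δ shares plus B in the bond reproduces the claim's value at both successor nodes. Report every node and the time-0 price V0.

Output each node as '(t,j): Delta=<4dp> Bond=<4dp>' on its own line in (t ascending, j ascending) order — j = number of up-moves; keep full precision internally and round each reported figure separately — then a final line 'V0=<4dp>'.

(0,0): Delta=0.8555 Bond=-122.7700
V0=32.9383

The replicating-portfolio and risk-neutral prices coincide; use p* = (1.04−0.82)/(1.06−0.82) = 0.9167 for the latter.
Terminal values V(1,·): V(1,0)=0.0000, V(1,1)=37.3700
(0,0): S=182.0000. Δ = (V_up−V_dn)/(S_up−S_dn) = (37.3700−0.0000)/(192.9200−149.2400) = 0.8555. V = [p*·37.3700 + (1−p*)·0.0000]/1.04 = 32.9383. B = V − Δ·S = -122.7700.
Self-financing check: at every node Δ·S+B equals the discounted successor values.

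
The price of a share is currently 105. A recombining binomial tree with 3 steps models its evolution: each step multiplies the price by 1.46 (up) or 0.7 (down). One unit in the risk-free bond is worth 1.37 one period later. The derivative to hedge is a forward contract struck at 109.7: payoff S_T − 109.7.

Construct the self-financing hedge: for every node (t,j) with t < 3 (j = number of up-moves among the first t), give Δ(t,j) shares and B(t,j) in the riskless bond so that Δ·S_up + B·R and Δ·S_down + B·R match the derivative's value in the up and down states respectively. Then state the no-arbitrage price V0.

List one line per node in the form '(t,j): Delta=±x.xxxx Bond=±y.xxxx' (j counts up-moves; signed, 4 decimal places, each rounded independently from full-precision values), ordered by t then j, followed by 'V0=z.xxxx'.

The replicating-portfolio and risk-neutral prices coincide; use p* = (1.37−0.7)/(1.46−0.7) = 0.8816 for the latter.
Terminal values V(3,·): V(3,0)=-73.6850, V(3,1)=-34.5830, V(3,2)=46.9726, V(3,3)=217.0743
  t=2,j=0: stock 51.4500 → up 75.1170 (V=-34.5830), down 36.0150 (V=-73.6850). Price -28.6230; hedge Δ=1.0000, bond B=-80.0730.
  t=2,j=1: stock 107.3100 → up 156.6726 (V=46.9726), down 75.1170 (V=-34.5830). Price 27.2370; hedge Δ=1.0000, bond B=-80.0730.
  t=2,j=2: stock 223.8180 → up 326.7743 (V=217.0743), down 156.6726 (V=46.9726). Price 143.7450; hedge Δ=1.0000, bond B=-80.0730.
  t=1,j=0: stock 73.5000 → up 107.3100 (V=27.2370), down 51.4500 (V=-28.6230). Price 15.0526; hedge Δ=1.0000, bond B=-58.4474.
  t=1,j=1: stock 153.3000 → up 223.8180 (V=143.7450), down 107.3100 (V=27.2370). Price 94.8526; hedge Δ=1.0000, bond B=-58.4474.
  t=0,j=0: stock 105.0000 → up 153.3000 (V=94.8526), down 73.5000 (V=15.0526). Price 62.3376; hedge Δ=1.0000, bond B=-42.6624.
Root portfolio cost Δ·105+B reproduces V0=62.3376.

(0,0): Delta=1.0000 Bond=-42.6624
(1,0): Delta=1.0000 Bond=-58.4474
(1,1): Delta=1.0000 Bond=-58.4474
(2,0): Delta=1.0000 Bond=-80.0730
(2,1): Delta=1.0000 Bond=-80.0730
(2,2): Delta=1.0000 Bond=-80.0730
V0=62.3376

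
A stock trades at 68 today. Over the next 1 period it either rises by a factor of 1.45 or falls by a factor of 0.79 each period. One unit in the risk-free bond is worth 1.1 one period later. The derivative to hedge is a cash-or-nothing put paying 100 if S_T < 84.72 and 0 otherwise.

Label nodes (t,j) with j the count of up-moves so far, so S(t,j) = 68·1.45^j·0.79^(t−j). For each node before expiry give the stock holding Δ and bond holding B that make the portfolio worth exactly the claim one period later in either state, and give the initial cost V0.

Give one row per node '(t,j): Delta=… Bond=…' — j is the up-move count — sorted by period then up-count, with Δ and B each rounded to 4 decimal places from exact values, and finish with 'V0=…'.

No-arbitrage ⇒ martingale measure with p* = (R−d)/(u−d) = 0.4697.
Payoff layer (t=1): V(1,0)=100.0000, V(1,1)=0.0000
(0,0): S=68.0000. Δ = (V_up−V_dn)/(S_up−S_dn) = (0.0000−100.0000)/(98.6000−53.7200) = -2.2282. V = [p*·0.0000 + (1−p*)·100.0000]/1.1 = 48.2094. B = V − Δ·S = 199.7245.
Self-financing check: at every node Δ·S+B equals the discounted successor values.

(0,0): Delta=-2.2282 Bond=199.7245
V0=48.2094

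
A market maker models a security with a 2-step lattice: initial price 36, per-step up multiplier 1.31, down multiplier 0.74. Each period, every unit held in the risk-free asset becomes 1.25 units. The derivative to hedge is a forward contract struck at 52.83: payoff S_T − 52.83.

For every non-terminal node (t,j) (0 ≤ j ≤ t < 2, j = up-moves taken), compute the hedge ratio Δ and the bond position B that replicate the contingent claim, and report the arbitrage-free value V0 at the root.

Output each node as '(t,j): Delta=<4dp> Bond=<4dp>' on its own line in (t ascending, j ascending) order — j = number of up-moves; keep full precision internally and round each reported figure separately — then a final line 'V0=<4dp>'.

(0,0): Delta=1.0000 Bond=-33.8112
(1,0): Delta=1.0000 Bond=-42.2640
(1,1): Delta=1.0000 Bond=-42.2640
V0=2.1888

Since d<R<u, set p* = (R−d)/(u−d) = 0.8947; price each node as the discounted p*-expectation of its children.
At expiry t=2: V(2,0)=-33.1164, V(2,1)=-17.9316, V(2,2)=8.9496
(1,0): S=26.6400. Δ = (V_up−V_dn)/(S_up−S_dn) = (-17.9316−-33.1164)/(34.8984−19.7136) = 1.0000. V = [p*·-17.9316 + (1−p*)·-33.1164]/1.25 = -15.6240. B = V − Δ·S = -42.2640.
(1,1): S=47.1600. Δ = (V_up−V_dn)/(S_up−S_dn) = (8.9496−-17.9316)/(61.7796−34.8984) = 1.0000. V = [p*·8.9496 + (1−p*)·-17.9316]/1.25 = 4.8960. B = V − Δ·S = -42.2640.
(0,0): S=36.0000. Δ = (V_up−V_dn)/(S_up−S_dn) = (4.8960−-15.6240)/(47.1600−26.6400) = 1.0000. V = [p*·4.8960 + (1−p*)·-15.6240]/1.25 = 2.1888. B = V − Δ·S = -33.8112.
The time-0 hedge costs 2.1888, which is the no-arbitrage price.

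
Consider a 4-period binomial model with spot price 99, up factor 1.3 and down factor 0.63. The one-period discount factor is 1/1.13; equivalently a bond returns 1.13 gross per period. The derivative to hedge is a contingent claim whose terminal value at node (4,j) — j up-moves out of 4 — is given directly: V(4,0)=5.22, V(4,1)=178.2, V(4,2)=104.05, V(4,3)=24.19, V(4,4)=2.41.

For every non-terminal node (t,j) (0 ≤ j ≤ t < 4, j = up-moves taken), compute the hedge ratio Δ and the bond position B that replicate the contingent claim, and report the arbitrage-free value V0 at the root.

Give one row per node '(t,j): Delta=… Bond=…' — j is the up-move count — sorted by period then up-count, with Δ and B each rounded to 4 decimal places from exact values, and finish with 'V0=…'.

(0,0): Delta=-0.5305 Bond=78.3023
(1,0): Delta=-1.1511 Bond=127.1894
(1,1): Delta=-0.4282 Bond=75.3209
(2,0): Delta=-0.3847 Bond=113.6124
(2,1): Delta=-1.2773 Bond=153.9620
(2,2): Delta=-0.2883 Bond=61.7038
(3,0): Delta=10.4295 Bond=-139.3211
(3,1): Delta=-2.1666 Bond=219.4010
(3,2): Delta=-1.1308 Bond=158.5330
(3,3): Delta=-0.1495 Bond=39.5307
V0=25.7875

Risk-neutral probability p* = (R−d)/(u−d) = (1.13−0.63)/(1.3−0.63) = 0.7463.
Terminal payoffs: V(4,0)=5.2200, V(4,1)=178.2000, V(4,2)=104.0500, V(4,3)=24.1900, V(4,4)=2.4100
(3,0): S=24.7547. Δ = (V_up−V_dn)/(S_up−S_dn) = (178.2000−5.2200)/(32.1810−15.5954) = 10.4295. V = [p*·178.2000 + (1−p*)·5.2200]/1.13 = 118.8580. B = V − Δ·S = -139.3211.
(3,1): S=51.0810. Δ = (V_up−V_dn)/(S_up−S_dn) = (104.0500−178.2000)/(66.4053−32.1810) = -2.1666. V = [p*·104.0500 + (1−p*)·178.2000]/1.13 = 108.7294. B = V − Δ·S = 219.4010.
(3,2): S=105.4053. Δ = (V_up−V_dn)/(S_up−S_dn) = (24.1900−104.0500)/(137.0269−66.4053) = -1.1308. V = [p*·24.1900 + (1−p*)·104.0500]/1.13 = 39.3389. B = V − Δ·S = 158.5330.
(3,3): S=217.5030. Δ = (V_up−V_dn)/(S_up−S_dn) = (2.4100−24.1900)/(282.7539−137.0269) = -0.1495. V = [p*·2.4100 + (1−p*)·24.1900]/1.13 = 7.0232. B = V − Δ·S = 39.5307.
(2,0): S=39.2931. Δ = (V_up−V_dn)/(S_up−S_dn) = (108.7294−118.8580)/(51.0810−24.7547) = -0.3847. V = [p*·108.7294 + (1−p*)·118.8580]/1.13 = 98.4950. B = V − Δ·S = 113.6124.
(2,1): S=81.0810. Δ = (V_up−V_dn)/(S_up−S_dn) = (39.3389−108.7294)/(105.4053−51.0810) = -1.2773. V = [p*·39.3389 + (1−p*)·108.7294]/1.13 = 50.3942. B = V − Δ·S = 153.9620.
(2,2): S=167.3100. Δ = (V_up−V_dn)/(S_up−S_dn) = (7.0232−39.3389)/(217.5030−105.4053) = -0.2883. V = [p*·7.0232 + (1−p*)·39.3389]/1.13 = 13.4715. B = V − Δ·S = 61.7038.
(1,0): S=62.3700. Δ = (V_up−V_dn)/(S_up−S_dn) = (50.3942−98.4950)/(81.0810−39.2931) = -1.1511. V = [p*·50.3942 + (1−p*)·98.4950]/1.13 = 55.3972. B = V − Δ·S = 127.1894.
(1,1): S=128.7000. Δ = (V_up−V_dn)/(S_up−S_dn) = (13.4715−50.3942)/(167.3100−81.0810) = -0.4282. V = [p*·13.4715 + (1−p*)·50.3942]/1.13 = 20.2123. B = V − Δ·S = 75.3209.
(0,0): S=99.0000. Δ = (V_up−V_dn)/(S_up−S_dn) = (20.2123−55.3972)/(128.7000−62.3700) = -0.5305. V = [p*·20.2123 + (1−p*)·55.3972]/1.13 = 25.7875. B = V − Δ·S = 78.3023.
Each (Δ,B) replicates both successor values, so the strategy is self-financing and V0 is arbitrage-free.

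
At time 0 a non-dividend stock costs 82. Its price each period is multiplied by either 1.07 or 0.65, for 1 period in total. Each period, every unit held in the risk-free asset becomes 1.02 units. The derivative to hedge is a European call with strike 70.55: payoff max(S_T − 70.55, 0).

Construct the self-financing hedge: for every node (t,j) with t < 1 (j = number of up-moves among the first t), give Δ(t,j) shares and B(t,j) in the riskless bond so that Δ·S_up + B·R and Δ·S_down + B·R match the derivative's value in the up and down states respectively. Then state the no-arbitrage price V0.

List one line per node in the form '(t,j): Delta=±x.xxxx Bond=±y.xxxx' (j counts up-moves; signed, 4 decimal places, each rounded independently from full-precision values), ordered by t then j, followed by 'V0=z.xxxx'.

Risk-neutral probability p* = (R−d)/(u−d) = (1.02−0.65)/(1.07−0.65) = 0.8810.
Payoff layer (t=1): V(1,0)=0.0000, V(1,1)=17.1900
  t=0,j=0: stock 82.0000 → up 87.7400 (V=17.1900), down 53.3000 (V=0.0000). Price 14.8466; hedge Δ=0.4991, bond B=-26.0819.
Check: Δ(0,0)·S0 + B(0,0) = 14.8466 = V0.

(0,0): Delta=0.4991 Bond=-26.0819
V0=14.8466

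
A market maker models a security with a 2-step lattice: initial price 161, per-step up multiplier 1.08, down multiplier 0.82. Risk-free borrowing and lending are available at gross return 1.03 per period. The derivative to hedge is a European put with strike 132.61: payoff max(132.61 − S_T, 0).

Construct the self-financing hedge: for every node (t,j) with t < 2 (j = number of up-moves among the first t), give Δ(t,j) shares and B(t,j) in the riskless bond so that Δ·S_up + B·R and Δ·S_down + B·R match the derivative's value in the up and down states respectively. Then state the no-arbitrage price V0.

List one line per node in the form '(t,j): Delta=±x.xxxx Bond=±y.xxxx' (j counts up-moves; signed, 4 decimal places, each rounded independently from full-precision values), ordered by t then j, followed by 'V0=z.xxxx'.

(0,0): Delta=-0.1086 Bond=18.3373
(1,0): Delta=-0.7095 Bond=98.2147
(1,1): Delta=0.0000 Bond=0.0000
V0=0.8489

Risk-neutral probability p* = (R−d)/(u−d) = (1.03−0.82)/(1.08−0.82) = 0.8077.
Terminal values V(2,·): V(2,0)=24.3536, V(2,1)=0.0000, V(2,2)=0.0000
  t=1,j=0: stock 132.0200 → up 142.5816 (V=0.0000), down 108.2564 (V=24.3536). Price 4.5470; hedge Δ=-0.7095, bond B=98.2147.
  t=1,j=1: stock 173.8800 → up 187.7904 (V=0.0000), down 142.5816 (V=0.0000). Price 0.0000; hedge Δ=0.0000, bond B=0.0000.
  t=0,j=0: stock 161.0000 → up 173.8800 (V=0.0000), down 132.0200 (V=4.5470). Price 0.8489; hedge Δ=-0.1086, bond B=18.3373.
The time-0 hedge costs 0.8489, which is the no-arbitrage price.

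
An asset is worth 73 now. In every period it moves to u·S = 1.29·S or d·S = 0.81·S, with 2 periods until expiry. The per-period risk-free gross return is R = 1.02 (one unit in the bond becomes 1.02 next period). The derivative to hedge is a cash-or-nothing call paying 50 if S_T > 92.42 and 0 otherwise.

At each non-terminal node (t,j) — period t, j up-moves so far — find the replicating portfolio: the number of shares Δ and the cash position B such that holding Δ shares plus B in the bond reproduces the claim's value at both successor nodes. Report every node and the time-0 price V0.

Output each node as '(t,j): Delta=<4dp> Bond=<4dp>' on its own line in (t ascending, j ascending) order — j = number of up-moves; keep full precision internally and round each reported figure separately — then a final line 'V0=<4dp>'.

(0,0): Delta=0.6120 Bond=-35.4806
(1,0): Delta=0.0000 Bond=0.0000
(1,1): Delta=1.1062 Bond=-82.7206
V0=9.1987

The replicating-portfolio and risk-neutral prices coincide; use p* = (1.02−0.81)/(1.29−0.81) = 0.4375 for the latter.
Payoff layer (t=2): V(2,0)=0.0000, V(2,1)=0.0000, V(2,2)=50.0000
  t=1,j=0: stock 59.1300 → up 76.2777 (V=0.0000), down 47.8953 (V=0.0000). Price 0.0000; hedge Δ=0.0000, bond B=0.0000.
  t=1,j=1: stock 94.1700 → up 121.4793 (V=50.0000), down 76.2777 (V=0.0000). Price 21.4461; hedge Δ=1.1062, bond B=-82.7206.
  t=0,j=0: stock 73.0000 → up 94.1700 (V=21.4461), down 59.1300 (V=0.0000). Price 9.1987; hedge Δ=0.6120, bond B=-35.4806.
Each (Δ,B) replicates both successor values, so the strategy is self-financing and V0 is arbitrage-free.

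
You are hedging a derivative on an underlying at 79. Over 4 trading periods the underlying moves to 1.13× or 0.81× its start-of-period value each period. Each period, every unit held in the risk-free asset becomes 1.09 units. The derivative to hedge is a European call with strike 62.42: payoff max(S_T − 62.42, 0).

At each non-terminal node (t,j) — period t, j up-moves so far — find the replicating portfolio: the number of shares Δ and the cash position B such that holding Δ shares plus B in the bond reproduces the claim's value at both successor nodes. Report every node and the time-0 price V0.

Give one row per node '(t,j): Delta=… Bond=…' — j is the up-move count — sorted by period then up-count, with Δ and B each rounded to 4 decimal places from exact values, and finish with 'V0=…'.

(0,0): Delta=0.9804 Bond=-42.5967
(1,0): Delta=0.8567 Bond=-38.5123
(1,1): Delta=0.9931 Bond=-47.5615
(2,0): Delta=0.1822 Bond=-7.0171
(2,1): Delta=0.9258 Bond=-46.9729
(2,2): Delta=1.0000 Bond=-52.5377
(3,0): Delta=0.0000 Bond=0.0000
(3,1): Delta=0.2008 Bond=-8.7413
(3,2): Delta=1.0000 Bond=-57.2661
(3,3): Delta=1.0000 Bond=-57.2661
V0=34.8575

Risk-neutral probability p* = (R−d)/(u−d) = (1.09−0.81)/(1.13−0.81) = 0.8750.
At expiry t=4: V(4,0)=0.0000, V(4,1)=0.0000, V(4,2)=3.7642, V(4,3)=29.9110, V(4,4)=66.3874
(3,0): S=41.9838. Δ = (V_up−V_dn)/(S_up−S_dn) = (0.0000−0.0000)/(47.4417−34.0069) = 0.0000. V = [p*·0.0000 + (1−p*)·0.0000]/1.09 = 0.0000. B = V − Δ·S = 0.0000.
(3,1): S=58.5700. Δ = (V_up−V_dn)/(S_up−S_dn) = (3.7642−0.0000)/(66.1842−47.4417) = 0.2008. V = [p*·3.7642 + (1−p*)·0.0000]/1.09 = 3.0217. B = V − Δ·S = -8.7413.
(3,2): S=81.7088. Δ = (V_up−V_dn)/(S_up−S_dn) = (29.9110−3.7642)/(92.3310−66.1842) = 1.0000. V = [p*·29.9110 + (1−p*)·3.7642]/1.09 = 24.4428. B = V − Δ·S = -57.2661.
(3,3): S=113.9889. Δ = (V_up−V_dn)/(S_up−S_dn) = (66.3874−29.9110)/(128.8074−92.3310) = 1.0000. V = [p*·66.3874 + (1−p*)·29.9110]/1.09 = 56.7228. B = V − Δ·S = -57.2661.
(2,0): S=51.8319. Δ = (V_up−V_dn)/(S_up−S_dn) = (3.0217−0.0000)/(58.5700−41.9838) = 0.1822. V = [p*·3.0217 + (1−p*)·0.0000]/1.09 = 2.4257. B = V − Δ·S = -7.0171.
(2,1): S=72.3087. Δ = (V_up−V_dn)/(S_up−S_dn) = (24.4428−3.0217)/(81.7088−58.5700) = 0.9258. V = [p*·24.4428 + (1−p*)·3.0217]/1.09 = 19.9680. B = V − Δ·S = -46.9729.
(2,2): S=100.8751. Δ = (V_up−V_dn)/(S_up−S_dn) = (56.7228−24.4428)/(113.9889−81.7088) = 1.0000. V = [p*·56.7228 + (1−p*)·24.4428]/1.09 = 48.3374. B = V − Δ·S = -52.5377.
(1,0): S=63.9900. Δ = (V_up−V_dn)/(S_up−S_dn) = (19.9680−2.4257)/(72.3087−51.8319) = 0.8567. V = [p*·19.9680 + (1−p*)·2.4257]/1.09 = 16.3075. B = V − Δ·S = -38.5123.
(1,1): S=89.2700. Δ = (V_up−V_dn)/(S_up−S_dn) = (48.3374−19.9680)/(100.8751−72.3087) = 0.9931. V = [p*·48.3374 + (1−p*)·19.9680]/1.09 = 41.0929. B = V − Δ·S = -47.5615.
(0,0): S=79.0000. Δ = (V_up−V_dn)/(S_up−S_dn) = (41.0929−16.3075)/(89.2700−63.9900) = 0.9804. V = [p*·41.0929 + (1−p*)·16.3075]/1.09 = 34.8575. B = V − Δ·S = -42.5967.
Self-financing check: at every node Δ·S+B equals the discounted successor values.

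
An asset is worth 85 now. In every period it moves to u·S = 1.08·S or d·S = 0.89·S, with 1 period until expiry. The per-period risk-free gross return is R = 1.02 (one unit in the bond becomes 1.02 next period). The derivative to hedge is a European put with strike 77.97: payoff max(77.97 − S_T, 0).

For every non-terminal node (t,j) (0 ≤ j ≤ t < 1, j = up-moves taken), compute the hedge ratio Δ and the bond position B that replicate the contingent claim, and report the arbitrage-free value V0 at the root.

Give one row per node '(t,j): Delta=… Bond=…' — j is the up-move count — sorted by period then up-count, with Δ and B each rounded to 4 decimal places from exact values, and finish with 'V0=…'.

Under the risk-neutral measure, an up-move has probability p* = (R−d)/(u−d) = 0.6842 and values discount at R = 1.02.
Terminal values V(1,·): V(1,0)=2.3200, V(1,1)=0.0000
  t=0,j=0: stock 85.0000 → up 91.8000 (V=0.0000), down 75.6500 (V=2.3200). Price 0.7183; hedge Δ=-0.1437, bond B=12.9288.
The time-0 hedge costs 0.7183, which is the no-arbitrage price.

(0,0): Delta=-0.1437 Bond=12.9288
V0=0.7183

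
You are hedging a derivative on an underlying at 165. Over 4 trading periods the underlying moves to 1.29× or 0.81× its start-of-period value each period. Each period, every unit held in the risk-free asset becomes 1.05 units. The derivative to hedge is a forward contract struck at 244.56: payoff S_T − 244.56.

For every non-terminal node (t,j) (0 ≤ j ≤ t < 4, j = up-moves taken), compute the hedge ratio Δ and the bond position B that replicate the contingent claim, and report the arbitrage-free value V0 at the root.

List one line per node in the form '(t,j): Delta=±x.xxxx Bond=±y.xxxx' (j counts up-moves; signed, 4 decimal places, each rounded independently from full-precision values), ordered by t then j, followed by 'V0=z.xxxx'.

Under the risk-neutral measure, an up-move has probability p* = (R−d)/(u−d) = 0.5000 and values discount at R = 1.05.
Terminal payoffs: V(4,0)=-173.5329, V(4,1)=-131.4428, V(4,2)=-64.4104, V(4,3)=42.3450, V(4,4)=212.3628
  t=3,j=0: stock 87.6878 → up 113.1172 (V=-131.4428), down 71.0271 (V=-173.5329). Price -145.2265; hedge Δ=1.0000, bond B=-232.9143.
  t=3,j=1: stock 139.6509 → up 180.1496 (V=-64.4104), down 113.1172 (V=-131.4428). Price -93.2634; hedge Δ=1.0000, bond B=-232.9143.
  t=3,j=2: stock 222.4070 → up 286.9050 (V=42.3450), down 180.1496 (V=-64.4104). Price -10.5073; hedge Δ=1.0000, bond B=-232.9143.
  t=3,j=3: stock 354.2037 → up 456.9228 (V=212.3628), down 286.9050 (V=42.3450). Price 121.2894; hedge Δ=1.0000, bond B=-232.9143.
  t=2,j=0: stock 108.2565 → up 139.6509 (V=-93.2634), down 87.6878 (V=-145.2265). Price -113.5666; hedge Δ=1.0000, bond B=-221.8231.
  t=2,j=1: stock 172.4085 → up 222.4070 (V=-10.5073), down 139.6509 (V=-93.2634). Price -49.4146; hedge Δ=1.0000, bond B=-221.8231.
  t=2,j=2: stock 274.5765 → up 354.2037 (V=121.2894), down 222.4070 (V=-10.5073). Price 52.7534; hedge Δ=1.0000, bond B=-221.8231.
  t=1,j=0: stock 133.6500 → up 172.4085 (V=-49.4146), down 108.2565 (V=-113.5666). Price -77.6101; hedge Δ=1.0000, bond B=-211.2601.
  t=1,j=1: stock 212.8500 → up 274.5765 (V=52.7534), down 172.4085 (V=-49.4146). Price 1.5899; hedge Δ=1.0000, bond B=-211.2601.
  t=0,j=0: stock 165.0000 → up 212.8500 (V=1.5899), down 133.6500 (V=-77.6101). Price -36.2001; hedge Δ=1.0000, bond B=-201.2001.
Self-financing check: at every node Δ·S+B equals the discounted successor values.

(0,0): Delta=1.0000 Bond=-201.2001
(1,0): Delta=1.0000 Bond=-211.2601
(1,1): Delta=1.0000 Bond=-211.2601
(2,0): Delta=1.0000 Bond=-221.8231
(2,1): Delta=1.0000 Bond=-221.8231
(2,2): Delta=1.0000 Bond=-221.8231
(3,0): Delta=1.0000 Bond=-232.9143
(3,1): Delta=1.0000 Bond=-232.9143
(3,2): Delta=1.0000 Bond=-232.9143
(3,3): Delta=1.0000 Bond=-232.9143
V0=-36.2001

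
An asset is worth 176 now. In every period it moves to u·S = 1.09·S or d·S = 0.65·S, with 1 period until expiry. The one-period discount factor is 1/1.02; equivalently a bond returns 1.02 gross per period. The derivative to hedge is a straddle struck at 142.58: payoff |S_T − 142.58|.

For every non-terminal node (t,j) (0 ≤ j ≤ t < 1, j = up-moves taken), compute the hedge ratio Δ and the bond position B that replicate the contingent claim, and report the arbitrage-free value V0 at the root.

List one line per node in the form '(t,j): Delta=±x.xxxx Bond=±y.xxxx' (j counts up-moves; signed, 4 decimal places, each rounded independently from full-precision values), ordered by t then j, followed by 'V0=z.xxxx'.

(0,0): Delta=0.2722 Bond=-2.9029
V0=45.0062

Since d<R<u, set p* = (R−d)/(u−d) = 0.8409; price each node as the discounted p*-expectation of its children.
Terminal payoffs: V(1,0)=28.1800, V(1,1)=49.2600
  t=0,j=0: stock 176.0000 → up 191.8400 (V=49.2600), down 114.4000 (V=28.1800). Price 45.0062; hedge Δ=0.2722, bond B=-2.9029.
Self-financing check: at every node Δ·S+B equals the discounted successor values.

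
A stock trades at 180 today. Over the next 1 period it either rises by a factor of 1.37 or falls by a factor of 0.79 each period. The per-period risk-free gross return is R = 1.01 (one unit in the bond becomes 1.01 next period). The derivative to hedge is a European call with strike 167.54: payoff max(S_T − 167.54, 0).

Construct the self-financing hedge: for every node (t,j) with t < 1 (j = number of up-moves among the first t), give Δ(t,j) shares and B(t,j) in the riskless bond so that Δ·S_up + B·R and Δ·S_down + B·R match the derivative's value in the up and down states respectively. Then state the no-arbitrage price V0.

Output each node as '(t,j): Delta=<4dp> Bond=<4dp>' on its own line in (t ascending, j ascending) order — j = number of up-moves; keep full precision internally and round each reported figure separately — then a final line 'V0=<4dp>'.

(0,0): Delta=0.7573 Bond=-106.6190
V0=29.6914

Risk-neutral probability p* = (R−d)/(u−d) = (1.01−0.79)/(1.37−0.79) = 0.3793.
At expiry t=1: V(1,0)=0.0000, V(1,1)=79.0600
Node (0,0) S=180.0000: V=(p*·79.0600+(1−p*)·0.0000)/1.01=29.6914; Δ=(79.0600−0.0000)/(246.6000−142.2000)=0.7573; B=V−Δ·S=-106.6190
Each (Δ,B) replicates both successor values, so the strategy is self-financing and V0 is arbitrage-free.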